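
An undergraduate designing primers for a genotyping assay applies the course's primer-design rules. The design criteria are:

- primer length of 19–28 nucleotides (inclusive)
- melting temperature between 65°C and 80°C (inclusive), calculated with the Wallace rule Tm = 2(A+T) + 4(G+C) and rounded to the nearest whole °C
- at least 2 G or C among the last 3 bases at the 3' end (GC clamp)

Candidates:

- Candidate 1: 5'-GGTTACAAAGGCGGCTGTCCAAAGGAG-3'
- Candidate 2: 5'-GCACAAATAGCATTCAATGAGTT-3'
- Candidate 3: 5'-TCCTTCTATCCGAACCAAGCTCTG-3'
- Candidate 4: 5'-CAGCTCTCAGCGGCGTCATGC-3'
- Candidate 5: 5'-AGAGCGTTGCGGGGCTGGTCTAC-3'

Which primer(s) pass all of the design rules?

Candidate 3 and Candidate 4.

Candidate 1 (27 nt, A=8 T=4 G=10 C=5): length 27 ✓; Tm = 2·12 + 4·15 = 84°C, outside 65–80°C ✗; 3' end GAG has 2 G/C ✓ — fails.
Candidate 2 (23 nt, A=9 T=6 G=4 C=4): length 23 ✓; Tm = 2·15 + 4·8 = 62°C, outside 65–80°C ✗; 3' end GTT has 1 G/C, need ≥2 ✗ — fails.
Candidate 3 (24 nt, A=5 T=7 G=3 C=9): length 24 ✓; Tm = 2·12 + 4·12 = 72°C ✓; 3' end CTG has 2 G/C ✓ — passes.
Candidate 4 (21 nt, A=3 T=4 G=6 C=8): length 21 ✓; Tm = 2·7 + 4·14 = 70°C ✓; 3' end TGC has 2 G/C ✓ — passes.
Candidate 5 (23 nt, A=3 T=5 G=10 C=5): length 23 ✓; Tm = 2·8 + 4·15 = 76°C ✓; 3' end TAC has 1 G/C, need ≥2 ✗ — fails.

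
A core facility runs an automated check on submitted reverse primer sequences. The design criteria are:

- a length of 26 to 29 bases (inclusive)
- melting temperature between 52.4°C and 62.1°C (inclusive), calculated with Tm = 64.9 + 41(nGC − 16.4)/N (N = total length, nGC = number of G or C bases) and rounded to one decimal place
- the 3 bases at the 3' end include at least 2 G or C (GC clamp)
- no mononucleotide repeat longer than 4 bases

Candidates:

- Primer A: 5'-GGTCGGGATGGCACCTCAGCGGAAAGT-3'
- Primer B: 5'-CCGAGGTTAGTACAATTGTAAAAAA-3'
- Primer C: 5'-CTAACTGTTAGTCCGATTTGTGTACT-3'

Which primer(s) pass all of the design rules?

None of the candidates satisfy all criteria.

Primer A (27 nt, A=6 T=4 G=11 C=6): length 27 ✓; Tm = 64.9 + 41·(17 − 16.4)/27 = 65.8°C, outside 52.4–62.1°C ✗; 3' end AGT has 1 G/C, need ≥2 ✗; longest run = 3 ✓ — fails.
Primer B (25 nt, A=11 T=6 G=5 C=3): length 25, outside 26–29 ✗; Tm = 64.9 + 41·(8 − 16.4)/25 = 51.1°C, outside 52.4–62.1°C ✗; 3' end AAA has 0 G/C, need ≥2 ✗; longest run = 6, exceeds 4 ✗ — fails.
Primer C (26 nt, A=5 T=11 G=5 C=5): length 26 ✓; Tm = 64.9 + 41·(10 − 16.4)/26 = 54.8°C ✓; 3' end ACT has 1 G/C, need ≥2 ✗; longest run = 3 ✓ — fails.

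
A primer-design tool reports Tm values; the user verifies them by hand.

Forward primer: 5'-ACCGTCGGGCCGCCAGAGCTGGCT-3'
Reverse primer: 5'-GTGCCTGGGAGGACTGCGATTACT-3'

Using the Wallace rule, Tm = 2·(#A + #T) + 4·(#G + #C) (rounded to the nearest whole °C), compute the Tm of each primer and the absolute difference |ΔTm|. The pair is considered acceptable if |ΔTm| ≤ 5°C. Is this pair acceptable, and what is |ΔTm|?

|ΔTm| = 8°C; the pair is not acceptable.

Forward: A=3 T=3 G=9 C=9 → Tm = 2·6 + 4·18 = 84°C.
Reverse: A=4 T=6 G=9 C=5 → Tm = 2·10 + 4·14 = 76°C.
|ΔTm| = |84 − 76| = 8°C, > 5°C.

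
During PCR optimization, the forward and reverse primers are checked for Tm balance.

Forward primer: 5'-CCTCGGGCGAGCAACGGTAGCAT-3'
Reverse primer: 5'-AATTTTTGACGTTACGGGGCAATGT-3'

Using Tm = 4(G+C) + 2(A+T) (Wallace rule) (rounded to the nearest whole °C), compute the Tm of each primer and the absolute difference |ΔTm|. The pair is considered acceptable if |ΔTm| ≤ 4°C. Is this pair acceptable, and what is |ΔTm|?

|ΔTm| = 6°C; the pair is not acceptable.

Forward: A=5 T=3 G=8 C=7 → Tm = 2·8 + 4·15 = 76°C.
Reverse: A=6 T=9 G=7 C=3 → Tm = 2·15 + 4·10 = 70°C.
|ΔTm| = |76 − 70| = 6°C, > 4°C.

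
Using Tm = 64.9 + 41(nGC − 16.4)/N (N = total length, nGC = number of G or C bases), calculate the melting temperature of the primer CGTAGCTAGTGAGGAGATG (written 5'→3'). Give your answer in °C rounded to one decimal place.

51.1°C

Base counts: A=5, T=4, G=8, C=2; G+C = 10, N = 19.
Tm = 64.9 + 41·(10 − 16.4)/19 = 64.9 + -262.40/19 = 51.1°C.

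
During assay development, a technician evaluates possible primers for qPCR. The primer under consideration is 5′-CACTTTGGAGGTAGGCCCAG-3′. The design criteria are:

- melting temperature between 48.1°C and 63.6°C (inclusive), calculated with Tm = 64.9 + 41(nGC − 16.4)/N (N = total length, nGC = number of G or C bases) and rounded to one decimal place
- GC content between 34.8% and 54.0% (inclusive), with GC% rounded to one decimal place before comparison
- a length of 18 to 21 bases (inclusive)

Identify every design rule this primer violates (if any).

Base counts: A=4, T=4, G=7, C=5 (length 20).
Tm: Tm = 64.9 + 41·(12 − 16.4)/20 = 55.9°C ✓
GC content: GC 12/20 = 60.0%, outside 34.8–54.0% ✗
length: length 20 ✓

Fails: GC content.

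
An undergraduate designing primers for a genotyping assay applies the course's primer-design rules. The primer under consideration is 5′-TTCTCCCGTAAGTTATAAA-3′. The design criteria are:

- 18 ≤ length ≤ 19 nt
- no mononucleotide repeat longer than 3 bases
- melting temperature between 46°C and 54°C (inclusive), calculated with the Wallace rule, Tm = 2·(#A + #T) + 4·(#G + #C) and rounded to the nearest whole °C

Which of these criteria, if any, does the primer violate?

Meets all criteria.

Base counts: A=6, T=7, G=2, C=4 (length 19).
length: length 19 ✓
homopolymer run: longest run = 3 ✓
Tm: Tm = 2·13 + 4·6 = 50°C ✓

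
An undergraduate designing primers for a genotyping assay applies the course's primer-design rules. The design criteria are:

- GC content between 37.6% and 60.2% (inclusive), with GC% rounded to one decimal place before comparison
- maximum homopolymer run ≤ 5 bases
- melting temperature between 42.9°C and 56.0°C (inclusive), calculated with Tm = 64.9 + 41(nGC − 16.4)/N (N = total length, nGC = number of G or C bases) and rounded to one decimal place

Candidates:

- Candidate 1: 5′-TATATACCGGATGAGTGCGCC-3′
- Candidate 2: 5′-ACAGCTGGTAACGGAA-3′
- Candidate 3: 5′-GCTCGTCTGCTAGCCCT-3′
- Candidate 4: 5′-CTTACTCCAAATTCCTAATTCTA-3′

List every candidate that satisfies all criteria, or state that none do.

Candidate 1 (21 nt, A=5 T=5 G=6 C=5): GC 11/21 = 52.4% ✓; longest run = 2 ✓; Tm = 64.9 + 41·(11 − 16.4)/21 = 54.4°C ✓ — passes.
Candidate 2 (16 nt, A=6 T=2 G=5 C=3): GC 8/16 = 50.0% ✓; longest run = 2 ✓; Tm = 64.9 + 41·(8 − 16.4)/16 = 43.4°C ✓ — passes.
Candidate 3 (17 nt, A=1 T=5 G=4 C=7): GC 11/17 = 64.7%, outside 37.6–60.2% ✗; longest run = 3 ✓; Tm = 64.9 + 41·(11 − 16.4)/17 = 51.9°C ✓ — fails.
Candidate 4 (23 nt, A=7 T=9 G=0 C=7): GC 7/23 = 30.4%, outside 37.6–60.2% ✗; longest run = 3 ✓; Tm = 64.9 + 41·(7 − 16.4)/23 = 48.1°C ✓ — fails.

Candidate 1 and Candidate 2.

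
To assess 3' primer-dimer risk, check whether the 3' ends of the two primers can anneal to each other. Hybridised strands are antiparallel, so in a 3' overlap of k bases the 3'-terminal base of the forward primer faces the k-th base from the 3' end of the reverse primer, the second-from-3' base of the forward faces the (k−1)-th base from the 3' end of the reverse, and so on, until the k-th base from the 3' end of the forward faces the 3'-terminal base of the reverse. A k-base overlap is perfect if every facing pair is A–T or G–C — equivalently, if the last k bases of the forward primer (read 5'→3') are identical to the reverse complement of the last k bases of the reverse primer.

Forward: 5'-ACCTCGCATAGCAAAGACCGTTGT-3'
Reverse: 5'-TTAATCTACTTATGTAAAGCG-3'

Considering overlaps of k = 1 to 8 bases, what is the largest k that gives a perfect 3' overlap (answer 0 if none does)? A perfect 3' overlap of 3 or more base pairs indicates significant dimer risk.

Longest perfect overlap: 0 complementary base pairs; below the dimer-risk threshold (threshold 3).

Last 8 bases (5'→3') — forward …ACCGTTGT, reverse …GTAAAGCG.
Reverse complement of the reverse primer's last 8 bases: CGCTTTAC; its first k bases are the reverse complement of the reverse primer's last k bases, so a perfect k-base overlap needs the forward primer's last k bases to equal them.
Comparing (forward last k vs required): k=1: T vs C ✗; k=2: GT vs CG ✗; k=3: TGT vs CGC ✗; k=4: TTGT vs CGCT ✗; k=5: GTTGT vs CGCTT ✗; k=6: CGTTGT vs CGCTTT ✗; k=7: CCGTTGT vs CGCTTTA ✗; k=8: ACCGTTGT vs CGCTTTAC ✗.
No overlap length from 1 to 8 is perfect, so the longest perfect 3' overlap is 0.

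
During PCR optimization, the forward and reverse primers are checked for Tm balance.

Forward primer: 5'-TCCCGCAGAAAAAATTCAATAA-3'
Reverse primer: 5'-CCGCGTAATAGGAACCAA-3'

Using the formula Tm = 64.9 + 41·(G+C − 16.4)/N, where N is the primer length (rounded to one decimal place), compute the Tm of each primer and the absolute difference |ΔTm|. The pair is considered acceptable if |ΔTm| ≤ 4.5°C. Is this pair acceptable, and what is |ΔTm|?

Forward: G+C = 7, N = 22 → Tm = 64.9 + 41·(7 − 16.4)/22 = 47.4°C.
Reverse: G+C = 9, N = 18 → Tm = 64.9 + 41·(9 − 16.4)/18 = 48.0°C.
|ΔTm| = |47.4 − 48.0| = 0.6°C, ≤ 4.5°C.

|ΔTm| = 0.6°C; the pair is acceptable.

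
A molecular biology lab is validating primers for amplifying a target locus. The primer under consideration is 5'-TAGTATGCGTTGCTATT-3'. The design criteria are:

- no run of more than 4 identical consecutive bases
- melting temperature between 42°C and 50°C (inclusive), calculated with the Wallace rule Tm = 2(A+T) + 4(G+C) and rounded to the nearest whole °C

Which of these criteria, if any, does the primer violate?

Base counts: A=3, T=8, G=4, C=2 (length 17).
homopolymer run: longest run = 2 ✓
Tm: Tm = 2·11 + 4·6 = 46°C ✓

Meets all criteria.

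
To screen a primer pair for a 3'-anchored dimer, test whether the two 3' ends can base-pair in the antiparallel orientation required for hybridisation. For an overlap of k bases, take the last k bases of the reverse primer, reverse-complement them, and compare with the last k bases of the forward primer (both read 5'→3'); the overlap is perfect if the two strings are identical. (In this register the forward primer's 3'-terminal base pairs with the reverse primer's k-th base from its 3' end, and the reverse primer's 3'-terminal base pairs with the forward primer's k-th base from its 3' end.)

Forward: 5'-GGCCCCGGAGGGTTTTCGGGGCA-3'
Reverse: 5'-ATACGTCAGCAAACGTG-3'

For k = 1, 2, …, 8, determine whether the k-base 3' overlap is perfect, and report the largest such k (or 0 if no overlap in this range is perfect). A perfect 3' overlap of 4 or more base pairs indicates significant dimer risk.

Longest perfect overlap: 2 complementary base pairs; below the dimer-risk threshold (threshold 4).

Last 8 bases (5'→3') — forward …TCGGGGCA, reverse …CAAACGTG.
Reverse complement of the reverse primer's last 8 bases: CACGTTTG; its first k bases are the reverse complement of the reverse primer's last k bases, so a perfect k-base overlap needs the forward primer's last k bases to equal them.
Comparing (forward last k vs required): k=1: A vs C ✗; k=2: CA vs CA ✓; k=3: GCA vs CAC ✗; k=4: GGCA vs CACG ✗; k=5: GGGCA vs CACGT ✗; k=6: GGGGCA vs CACGTT ✗; k=7: CGGGGCA vs CACGTTT ✗; k=8: TCGGGGCA vs CACGTTTG ✗.
Only k = 2 is perfect, so the longest perfect 3' overlap is 2.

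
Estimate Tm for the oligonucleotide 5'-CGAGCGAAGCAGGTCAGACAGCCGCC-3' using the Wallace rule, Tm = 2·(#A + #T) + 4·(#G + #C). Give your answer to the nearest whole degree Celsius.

Base counts: A=7, T=1, G=9, C=9 (length 26).
Tm = 2·(7+1) + 4·(9+9) = 2·8 + 4·18 = 16 + 72 = 88°C.

88°C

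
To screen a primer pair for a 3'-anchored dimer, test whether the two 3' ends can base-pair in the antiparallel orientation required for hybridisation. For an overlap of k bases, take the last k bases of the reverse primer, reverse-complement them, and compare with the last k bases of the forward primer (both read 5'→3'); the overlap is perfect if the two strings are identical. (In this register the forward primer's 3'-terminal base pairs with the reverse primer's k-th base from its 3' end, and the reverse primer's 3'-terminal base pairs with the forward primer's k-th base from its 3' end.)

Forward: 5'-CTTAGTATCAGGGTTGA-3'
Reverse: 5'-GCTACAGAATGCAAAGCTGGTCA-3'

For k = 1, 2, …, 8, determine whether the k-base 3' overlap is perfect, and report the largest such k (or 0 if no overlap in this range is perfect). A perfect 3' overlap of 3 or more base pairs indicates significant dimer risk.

Longest perfect overlap: 3 complementary base pairs; significant dimer risk (threshold 3).

Last 8 bases (5'→3') — forward …AGGGTTGA, reverse …GCTGGTCA.
Reverse complement of the reverse primer's last 8 bases: TGACCAGC; its first k bases are the reverse complement of the reverse primer's last k bases, so a perfect k-base overlap needs the forward primer's last k bases to equal them.
Comparing (forward last k vs required): k=1: A vs T ✗; k=2: GA vs TG ✗; k=3: TGA vs TGA ✓; k=4: TTGA vs TGAC ✗; k=5: GTTGA vs TGACC ✗; k=6: GGTTGA vs TGACCA ✗; k=7: GGGTTGA vs TGACCAG ✗; k=8: AGGGTTGA vs TGACCAGC ✗.
Only k = 3 is perfect, so the longest perfect 3' overlap is 3.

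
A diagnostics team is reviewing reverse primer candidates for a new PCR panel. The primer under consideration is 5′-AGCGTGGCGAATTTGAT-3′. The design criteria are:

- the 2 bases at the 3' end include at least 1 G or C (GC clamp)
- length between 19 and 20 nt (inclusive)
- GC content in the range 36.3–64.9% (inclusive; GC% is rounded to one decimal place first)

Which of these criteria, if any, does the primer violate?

Fails: GC clamp, length.

Base counts: A=4, T=5, G=6, C=2 (length 17).
GC clamp: 3' end AT has 0 G/C, need ≥1 ✗
length: length 17, outside 19–20 ✗
GC content: GC 8/17 = 47.1% ✓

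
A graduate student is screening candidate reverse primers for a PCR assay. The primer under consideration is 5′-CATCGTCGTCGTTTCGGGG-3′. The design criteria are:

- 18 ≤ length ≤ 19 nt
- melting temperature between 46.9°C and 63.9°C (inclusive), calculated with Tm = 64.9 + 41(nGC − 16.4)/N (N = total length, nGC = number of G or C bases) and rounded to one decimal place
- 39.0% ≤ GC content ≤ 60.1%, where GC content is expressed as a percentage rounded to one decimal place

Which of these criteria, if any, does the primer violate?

Fails: GC content.

Base counts: A=1, T=6, G=7, C=5 (length 19).
length: length 19 ✓
Tm: Tm = 64.9 + 41·(12 − 16.4)/19 = 55.4°C ✓
GC content: GC 12/19 = 63.2%, outside 39.0–60.1% ✗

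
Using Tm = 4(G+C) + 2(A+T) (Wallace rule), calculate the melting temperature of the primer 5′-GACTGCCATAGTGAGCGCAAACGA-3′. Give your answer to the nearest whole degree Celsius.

Base counts: A=8, T=3, G=7, C=6 (length 24).
Tm = 2·(8+3) + 4·(7+6) = 2·11 + 4·13 = 22 + 52 = 74°C.

74°C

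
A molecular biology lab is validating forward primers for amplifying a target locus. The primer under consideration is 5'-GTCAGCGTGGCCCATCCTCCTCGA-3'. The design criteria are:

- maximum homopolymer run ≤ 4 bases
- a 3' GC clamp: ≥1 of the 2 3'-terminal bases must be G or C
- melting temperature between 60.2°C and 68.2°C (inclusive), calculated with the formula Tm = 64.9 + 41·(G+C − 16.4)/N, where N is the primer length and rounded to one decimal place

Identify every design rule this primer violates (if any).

Base counts: A=3, T=5, G=6, C=10 (length 24).
homopolymer run: longest run = 3 ✓
GC clamp: 3' end GA has 1 G/C ✓
Tm: Tm = 64.9 + 41·(16 − 16.4)/24 = 64.2°C ✓

Meets all criteria.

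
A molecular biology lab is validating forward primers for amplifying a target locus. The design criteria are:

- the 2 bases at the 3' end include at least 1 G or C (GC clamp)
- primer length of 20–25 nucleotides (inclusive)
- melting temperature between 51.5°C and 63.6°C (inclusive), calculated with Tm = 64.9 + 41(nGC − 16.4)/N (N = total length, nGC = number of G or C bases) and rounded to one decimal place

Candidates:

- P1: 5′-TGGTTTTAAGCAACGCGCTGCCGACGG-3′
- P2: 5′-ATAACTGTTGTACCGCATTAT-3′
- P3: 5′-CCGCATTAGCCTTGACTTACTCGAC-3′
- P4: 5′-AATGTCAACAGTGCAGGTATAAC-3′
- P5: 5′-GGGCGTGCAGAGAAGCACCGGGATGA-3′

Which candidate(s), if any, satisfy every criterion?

P1 (27 nt, A=5 T=6 G=9 C=7): 3' end GG has 2 G/C ✓; length 27, outside 20–25 ✗; Tm = 64.9 + 41·(16 − 16.4)/27 = 64.3°C, outside 51.5–63.6°C ✗ — fails.
P2 (21 nt, A=6 T=8 G=3 C=4): 3' end AT has 0 G/C, need ≥1 ✗; length 21 ✓; Tm = 64.9 + 41·(7 − 16.4)/21 = 46.5°C, outside 51.5–63.6°C ✗ — fails.
P3 (25 nt, A=5 T=7 G=4 C=9): 3' end AC has 1 G/C ✓; length 25 ✓; Tm = 64.9 + 41·(13 − 16.4)/25 = 59.3°C ✓ — passes.
P4 (23 nt, A=9 T=5 G=5 C=4): 3' end AC has 1 G/C ✓; length 23 ✓; Tm = 64.9 + 41·(9 − 16.4)/23 = 51.7°C ✓ — passes.
P5 (26 nt, A=7 T=2 G=12 C=5): 3' end GA has 1 G/C ✓; length 26, outside 20–25 ✗; Tm = 64.9 + 41·(17 − 16.4)/26 = 65.8°C, outside 51.5–63.6°C ✗ — fails.

P3 and P4.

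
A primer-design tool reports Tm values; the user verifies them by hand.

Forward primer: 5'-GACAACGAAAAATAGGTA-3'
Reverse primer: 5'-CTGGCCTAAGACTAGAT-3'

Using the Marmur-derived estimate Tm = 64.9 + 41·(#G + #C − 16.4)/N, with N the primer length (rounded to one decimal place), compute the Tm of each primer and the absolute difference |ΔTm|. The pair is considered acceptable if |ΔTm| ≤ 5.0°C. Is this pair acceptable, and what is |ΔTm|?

Forward: G+C = 6, N = 18 → Tm = 64.9 + 41·(6 − 16.4)/18 = 41.2°C.
Reverse: G+C = 8, N = 17 → Tm = 64.9 + 41·(8 − 16.4)/17 = 44.6°C.
|ΔTm| = |41.2 − 44.6| = 3.4°C, ≤ 5.0°C.

|ΔTm| = 3.4°C; the pair is acceptable.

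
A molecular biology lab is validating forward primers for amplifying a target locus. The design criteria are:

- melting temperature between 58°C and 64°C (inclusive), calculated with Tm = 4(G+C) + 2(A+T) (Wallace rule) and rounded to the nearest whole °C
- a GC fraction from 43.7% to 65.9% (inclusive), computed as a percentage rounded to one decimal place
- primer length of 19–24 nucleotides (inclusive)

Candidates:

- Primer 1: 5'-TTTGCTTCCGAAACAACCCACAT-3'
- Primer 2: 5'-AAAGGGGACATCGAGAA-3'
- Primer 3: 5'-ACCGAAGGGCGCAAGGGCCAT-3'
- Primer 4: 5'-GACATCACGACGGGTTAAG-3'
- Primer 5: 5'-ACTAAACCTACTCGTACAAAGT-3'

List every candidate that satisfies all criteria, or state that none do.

Primer 4 only.

Primer 1 (23 nt, A=7 T=6 G=2 C=8): Tm = 2·13 + 4·10 = 66°C, outside 58–64°C ✗; GC 10/23 = 43.5%, outside 43.7–65.9% ✗; length 23 ✓ — fails.
Primer 2 (17 nt, A=8 T=1 G=6 C=2): Tm = 2·9 + 4·8 = 50°C, outside 58–64°C ✗; GC 8/17 = 47.1% ✓; length 17, outside 19–24 ✗ — fails.
Primer 3 (21 nt, A=6 T=1 G=8 C=6): Tm = 2·7 + 4·14 = 70°C, outside 58–64°C ✗; GC 14/21 = 66.7%, outside 43.7–65.9% ✗; length 21 ✓ — fails.
Primer 4 (19 nt, A=6 T=3 G=6 C=4): Tm = 2·9 + 4·10 = 58°C ✓; GC 10/19 = 52.6% ✓; length 19 ✓ — passes.
Primer 5 (22 nt, A=9 T=5 G=2 C=6): Tm = 2·14 + 4·8 = 60°C ✓; GC 8/22 = 36.4%, outside 43.7–65.9% ✗; length 22 ✓ — fails.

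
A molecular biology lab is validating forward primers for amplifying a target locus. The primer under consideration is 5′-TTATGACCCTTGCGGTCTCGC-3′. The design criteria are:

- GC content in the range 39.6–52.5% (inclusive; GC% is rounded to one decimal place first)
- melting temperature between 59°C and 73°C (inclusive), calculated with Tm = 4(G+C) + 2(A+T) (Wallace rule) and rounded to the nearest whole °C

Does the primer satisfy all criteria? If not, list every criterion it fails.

Base counts: A=2, T=7, G=5, C=7 (length 21).
GC content: GC 12/21 = 57.1%, outside 39.6–52.5% ✗
Tm: Tm = 2·9 + 4·12 = 66°C ✓

Fails: GC content.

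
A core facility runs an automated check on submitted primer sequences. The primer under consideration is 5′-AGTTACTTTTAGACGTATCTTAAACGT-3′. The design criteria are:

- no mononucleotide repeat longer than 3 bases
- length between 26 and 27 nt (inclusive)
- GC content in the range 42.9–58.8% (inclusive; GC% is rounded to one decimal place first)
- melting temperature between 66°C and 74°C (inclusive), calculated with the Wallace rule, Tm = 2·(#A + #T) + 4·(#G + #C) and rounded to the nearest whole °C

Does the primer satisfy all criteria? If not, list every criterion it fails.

Base counts: A=8, T=11, G=4, C=4 (length 27).
homopolymer run: longest run = 4, exceeds 3 ✗
length: length 27 ✓
GC content: GC 8/27 = 29.6%, outside 42.9–58.8% ✗
Tm: Tm = 2·19 + 4·8 = 70°C ✓

Fails: homopolymer run, GC content.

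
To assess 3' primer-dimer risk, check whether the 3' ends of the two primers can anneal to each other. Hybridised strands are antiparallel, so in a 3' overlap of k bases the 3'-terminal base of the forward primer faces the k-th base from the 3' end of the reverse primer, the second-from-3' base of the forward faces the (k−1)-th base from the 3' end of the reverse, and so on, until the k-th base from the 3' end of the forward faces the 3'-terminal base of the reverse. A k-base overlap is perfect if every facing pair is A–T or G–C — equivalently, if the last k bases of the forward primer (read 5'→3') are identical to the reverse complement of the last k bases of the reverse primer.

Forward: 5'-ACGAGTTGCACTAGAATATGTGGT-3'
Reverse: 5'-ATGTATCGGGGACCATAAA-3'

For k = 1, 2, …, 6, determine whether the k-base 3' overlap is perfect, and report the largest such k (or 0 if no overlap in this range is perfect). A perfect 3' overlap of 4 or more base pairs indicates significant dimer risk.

Longest perfect overlap: 1 complementary base pair; below the dimer-risk threshold (threshold 4).

Last 6 bases (5'→3') — forward …TGTGGT, reverse …CATAAA.
Reverse complement of the reverse primer's last 6 bases: TTTATG; its first k bases are the reverse complement of the reverse primer's last k bases, so a perfect k-base overlap needs the forward primer's last k bases to equal them.
Comparing (forward last k vs required): k=1: T vs T ✓; k=2: GT vs TT ✗; k=3: GGT vs TTT ✗; k=4: TGGT vs TTTA ✗; k=5: GTGGT vs TTTAT ✗; k=6: TGTGGT vs TTTATG ✗.
Only k = 1 is perfect, so the longest perfect 3' overlap is 1.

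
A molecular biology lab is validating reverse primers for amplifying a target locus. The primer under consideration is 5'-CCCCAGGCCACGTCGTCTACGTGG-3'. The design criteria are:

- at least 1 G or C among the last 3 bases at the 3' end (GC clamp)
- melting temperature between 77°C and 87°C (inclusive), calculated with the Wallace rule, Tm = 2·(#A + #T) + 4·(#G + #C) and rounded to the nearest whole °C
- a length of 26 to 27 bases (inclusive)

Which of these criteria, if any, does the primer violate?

Base counts: A=3, T=4, G=7, C=10 (length 24).
GC clamp: 3' end TGG has 2 G/C ✓
Tm: Tm = 2·7 + 4·17 = 82°C ✓
length: length 24, outside 26–27 ✗

Fails: length.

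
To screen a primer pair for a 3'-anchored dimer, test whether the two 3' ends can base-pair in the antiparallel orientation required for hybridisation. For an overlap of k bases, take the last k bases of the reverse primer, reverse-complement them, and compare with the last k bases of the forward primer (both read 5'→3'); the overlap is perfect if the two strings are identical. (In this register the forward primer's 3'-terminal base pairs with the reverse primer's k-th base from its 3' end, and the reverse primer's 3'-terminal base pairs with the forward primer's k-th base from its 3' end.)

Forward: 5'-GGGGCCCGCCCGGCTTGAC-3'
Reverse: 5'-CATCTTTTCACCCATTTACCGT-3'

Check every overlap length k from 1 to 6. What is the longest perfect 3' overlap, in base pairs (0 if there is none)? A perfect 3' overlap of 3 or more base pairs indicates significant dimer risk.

Longest perfect overlap: 2 complementary base pairs; below the dimer-risk threshold (threshold 3).

Last 6 bases (5'→3') — forward …CTTGAC, reverse …TACCGT.
Reverse complement of the reverse primer's last 6 bases: ACGGTA; its first k bases are the reverse complement of the reverse primer's last k bases, so a perfect k-base overlap needs the forward primer's last k bases to equal them.
Comparing (forward last k vs required): k=1: C vs A ✗; k=2: AC vs AC ✓; k=3: GAC vs ACG ✗; k=4: TGAC vs ACGG ✗; k=5: TTGAC vs ACGGT ✗; k=6: CTTGAC vs ACGGTA ✗.
Only k = 2 is perfect, so the longest perfect 3' overlap is 2.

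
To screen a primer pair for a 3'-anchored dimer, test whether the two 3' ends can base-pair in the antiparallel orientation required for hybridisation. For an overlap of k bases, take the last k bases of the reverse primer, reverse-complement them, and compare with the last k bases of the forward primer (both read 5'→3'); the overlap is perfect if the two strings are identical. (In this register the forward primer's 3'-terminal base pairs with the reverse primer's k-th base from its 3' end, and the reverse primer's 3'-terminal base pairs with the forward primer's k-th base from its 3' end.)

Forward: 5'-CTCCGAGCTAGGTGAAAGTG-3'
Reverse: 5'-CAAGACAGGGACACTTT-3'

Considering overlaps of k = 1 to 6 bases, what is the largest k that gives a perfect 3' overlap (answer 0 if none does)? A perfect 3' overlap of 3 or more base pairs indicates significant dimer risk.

Last 6 bases (5'→3') — forward …AAAGTG, reverse …CACTTT.
Reverse complement of the reverse primer's last 6 bases: AAAGTG; its first k bases are the reverse complement of the reverse primer's last k bases, so a perfect k-base overlap needs the forward primer's last k bases to equal them.
Comparing (forward last k vs required): k=1: G vs A ✗; k=2: TG vs AA ✗; k=3: GTG vs AAA ✗; k=4: AGTG vs AAAG ✗; k=5: AAGTG vs AAAGT ✗; k=6: AAAGTG vs AAAGTG ✓.
Only k = 6 is perfect, so the longest perfect 3' overlap is 6.

Longest perfect overlap: 6 complementary base pairs; significant dimer risk (threshold 3).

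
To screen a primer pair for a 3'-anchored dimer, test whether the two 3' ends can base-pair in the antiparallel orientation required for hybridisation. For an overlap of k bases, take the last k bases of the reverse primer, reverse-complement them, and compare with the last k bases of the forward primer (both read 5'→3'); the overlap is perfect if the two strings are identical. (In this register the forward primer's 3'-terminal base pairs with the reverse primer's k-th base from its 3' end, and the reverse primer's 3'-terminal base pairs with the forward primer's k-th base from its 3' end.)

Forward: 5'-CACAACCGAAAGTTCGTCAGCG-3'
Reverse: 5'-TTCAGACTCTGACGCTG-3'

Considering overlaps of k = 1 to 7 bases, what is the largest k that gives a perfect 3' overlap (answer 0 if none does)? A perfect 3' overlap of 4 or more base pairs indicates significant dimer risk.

Last 7 bases (5'→3') — forward …GTCAGCG, reverse …GACGCTG.
Reverse complement of the reverse primer's last 7 bases: CAGCGTC; its first k bases are the reverse complement of the reverse primer's last k bases, so a perfect k-base overlap needs the forward primer's last k bases to equal them.
Comparing (forward last k vs required): k=1: G vs C ✗; k=2: CG vs CA ✗; k=3: GCG vs CAG ✗; k=4: AGCG vs CAGC ✗; k=5: CAGCG vs CAGCG ✓; k=6: TCAGCG vs CAGCGT ✗; k=7: GTCAGCG vs CAGCGTC ✗.
Only k = 5 is perfect, so the longest perfect 3' overlap is 5.

Longest perfect overlap: 5 complementary base pairs; significant dimer risk (threshold 4).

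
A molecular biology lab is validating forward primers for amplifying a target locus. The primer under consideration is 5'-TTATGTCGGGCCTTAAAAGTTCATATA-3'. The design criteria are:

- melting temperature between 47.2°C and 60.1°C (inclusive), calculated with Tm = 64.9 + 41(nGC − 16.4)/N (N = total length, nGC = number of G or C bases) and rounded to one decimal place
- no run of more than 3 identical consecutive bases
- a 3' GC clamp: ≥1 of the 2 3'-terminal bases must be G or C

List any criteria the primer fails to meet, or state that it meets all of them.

Fails: homopolymer run, GC clamp.

Base counts: A=8, T=10, G=5, C=4 (length 27).
Tm: Tm = 64.9 + 41·(9 − 16.4)/27 = 53.7°C ✓
homopolymer run: longest run = 4, exceeds 3 ✗
GC clamp: 3' end TA has 0 G/C, need ≥1 ✗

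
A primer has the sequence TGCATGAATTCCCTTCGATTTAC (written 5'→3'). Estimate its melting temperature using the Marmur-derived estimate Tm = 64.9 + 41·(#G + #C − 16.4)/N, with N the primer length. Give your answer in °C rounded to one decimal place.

51.7°C

Base counts: A=5, T=9, G=3, C=6; G+C = 9, N = 23.
Tm = 64.9 + 41·(9 − 16.4)/23 = 64.9 + -303.40/23 = 51.7°C.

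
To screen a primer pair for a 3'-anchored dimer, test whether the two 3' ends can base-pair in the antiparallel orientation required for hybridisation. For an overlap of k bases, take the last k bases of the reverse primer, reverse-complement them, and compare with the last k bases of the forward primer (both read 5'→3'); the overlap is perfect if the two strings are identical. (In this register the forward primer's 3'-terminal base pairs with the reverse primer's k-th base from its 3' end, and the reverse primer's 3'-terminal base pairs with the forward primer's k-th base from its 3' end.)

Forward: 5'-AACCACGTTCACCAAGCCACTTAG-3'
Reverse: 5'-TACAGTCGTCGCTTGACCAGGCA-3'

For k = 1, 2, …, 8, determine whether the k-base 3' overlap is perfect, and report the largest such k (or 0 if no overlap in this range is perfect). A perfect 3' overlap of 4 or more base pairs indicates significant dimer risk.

Last 8 bases (5'→3') — forward …CCACTTAG, reverse …ACCAGGCA.
Reverse complement of the reverse primer's last 8 bases: TGCCTGGT; its first k bases are the reverse complement of the reverse primer's last k bases, so a perfect k-base overlap needs the forward primer's last k bases to equal them.
Comparing (forward last k vs required): k=1: G vs T ✗; k=2: AG vs TG ✗; k=3: TAG vs TGC ✗; k=4: TTAG vs TGCC ✗; k=5: CTTAG vs TGCCT ✗; k=6: ACTTAG vs TGCCTG ✗; k=7: CACTTAG vs TGCCTGG ✗; k=8: CCACTTAG vs TGCCTGGT ✗.
No overlap length from 1 to 8 is perfect, so the longest perfect 3' overlap is 0.

Longest perfect overlap: 0 complementary base pairs; below the dimer-risk threshold (threshold 4).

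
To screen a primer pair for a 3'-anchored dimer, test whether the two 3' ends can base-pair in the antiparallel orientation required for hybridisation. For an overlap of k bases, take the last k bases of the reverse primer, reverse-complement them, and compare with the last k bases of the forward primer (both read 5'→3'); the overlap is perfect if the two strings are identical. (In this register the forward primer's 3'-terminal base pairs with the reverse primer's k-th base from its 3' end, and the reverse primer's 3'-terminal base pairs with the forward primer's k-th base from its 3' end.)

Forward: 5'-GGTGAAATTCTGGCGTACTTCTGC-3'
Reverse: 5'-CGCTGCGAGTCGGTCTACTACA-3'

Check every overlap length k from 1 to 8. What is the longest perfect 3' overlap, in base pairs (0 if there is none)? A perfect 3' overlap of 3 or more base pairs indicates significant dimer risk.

Longest perfect overlap: 0 complementary base pairs; below the dimer-risk threshold (threshold 3).

Last 8 bases (5'→3') — forward …ACTTCTGC, reverse …CTACTACA.
Reverse complement of the reverse primer's last 8 bases: TGTAGTAG; its first k bases are the reverse complement of the reverse primer's last k bases, so a perfect k-base overlap needs the forward primer's last k bases to equal them.
Comparing (forward last k vs required): k=1: C vs T ✗; k=2: GC vs TG ✗; k=3: TGC vs TGT ✗; k=4: CTGC vs TGTA ✗; k=5: TCTGC vs TGTAG ✗; k=6: TTCTGC vs TGTAGT ✗; k=7: CTTCTGC vs TGTAGTA ✗; k=8: ACTTCTGC vs TGTAGTAG ✗.
No overlap length from 1 to 8 is perfect, so the longest perfect 3' overlap is 0.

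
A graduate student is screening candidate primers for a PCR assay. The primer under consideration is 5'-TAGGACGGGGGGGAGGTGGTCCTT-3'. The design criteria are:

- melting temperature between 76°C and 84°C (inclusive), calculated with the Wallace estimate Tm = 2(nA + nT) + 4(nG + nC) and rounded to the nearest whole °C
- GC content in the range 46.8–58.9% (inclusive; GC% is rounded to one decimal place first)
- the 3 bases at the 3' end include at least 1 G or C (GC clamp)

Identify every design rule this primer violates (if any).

Fails: GC content.

Base counts: A=3, T=5, G=13, C=3 (length 24).
Tm: Tm = 2·8 + 4·16 = 80°C ✓
GC content: GC 16/24 = 66.7%, outside 46.8–58.9% ✗
GC clamp: 3' end CTT has 1 G/C ✓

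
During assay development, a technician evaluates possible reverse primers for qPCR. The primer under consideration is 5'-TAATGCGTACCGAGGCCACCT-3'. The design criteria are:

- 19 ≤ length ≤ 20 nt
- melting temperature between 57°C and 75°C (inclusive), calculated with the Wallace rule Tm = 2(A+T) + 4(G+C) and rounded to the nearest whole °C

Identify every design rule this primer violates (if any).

Base counts: A=5, T=4, G=5, C=7 (length 21).
length: length 21, outside 19–20 ✗
Tm: Tm = 2·9 + 4·12 = 66°C ✓

Fails: length.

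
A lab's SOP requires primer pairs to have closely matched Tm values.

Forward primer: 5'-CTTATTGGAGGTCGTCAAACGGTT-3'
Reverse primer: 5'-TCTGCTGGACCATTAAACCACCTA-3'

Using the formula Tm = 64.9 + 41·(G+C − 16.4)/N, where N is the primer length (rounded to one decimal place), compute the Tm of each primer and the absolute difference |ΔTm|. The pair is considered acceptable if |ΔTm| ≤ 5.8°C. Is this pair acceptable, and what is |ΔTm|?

Forward: G+C = 11, N = 24 → Tm = 64.9 + 41·(11 − 16.4)/24 = 55.7°C.
Reverse: G+C = 11, N = 24 → Tm = 64.9 + 41·(11 − 16.4)/24 = 55.7°C.
|ΔTm| = |55.7 − 55.7| = 0.0°C, ≤ 5.8°C.

|ΔTm| = 0.0°C; the pair is acceptable.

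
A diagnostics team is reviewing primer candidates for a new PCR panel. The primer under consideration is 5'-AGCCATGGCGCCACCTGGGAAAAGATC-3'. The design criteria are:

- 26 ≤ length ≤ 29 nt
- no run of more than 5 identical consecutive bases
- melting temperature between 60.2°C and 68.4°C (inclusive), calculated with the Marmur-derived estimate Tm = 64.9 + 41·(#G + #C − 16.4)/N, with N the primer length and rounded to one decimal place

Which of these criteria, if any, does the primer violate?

Base counts: A=8, T=3, G=8, C=8 (length 27).
length: length 27 ✓
homopolymer run: longest run = 4 ✓
Tm: Tm = 64.9 + 41·(16 − 16.4)/27 = 64.3°C ✓

Meets all criteria.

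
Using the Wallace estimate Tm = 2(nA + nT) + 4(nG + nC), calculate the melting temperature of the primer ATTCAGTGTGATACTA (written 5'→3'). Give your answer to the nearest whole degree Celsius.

42°C

Base counts: A=5, T=6, G=3, C=2 (length 16).
Tm = 2·(5+6) + 4·(3+2) = 2·11 + 4·5 = 22 + 20 = 42°C.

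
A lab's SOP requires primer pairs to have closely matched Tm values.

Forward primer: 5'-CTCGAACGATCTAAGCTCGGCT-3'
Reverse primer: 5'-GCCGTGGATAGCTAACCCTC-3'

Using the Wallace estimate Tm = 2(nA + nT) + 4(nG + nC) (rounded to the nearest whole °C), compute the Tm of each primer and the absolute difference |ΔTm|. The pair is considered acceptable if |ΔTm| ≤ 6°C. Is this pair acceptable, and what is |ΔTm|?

Forward: A=5 T=5 G=5 C=7 → Tm = 2·10 + 4·12 = 68°C.
Reverse: A=4 T=4 G=5 C=7 → Tm = 2·8 + 4·12 = 64°C.
|ΔTm| = |68 − 64| = 4°C, ≤ 6°C.

|ΔTm| = 4°C; the pair is acceptable.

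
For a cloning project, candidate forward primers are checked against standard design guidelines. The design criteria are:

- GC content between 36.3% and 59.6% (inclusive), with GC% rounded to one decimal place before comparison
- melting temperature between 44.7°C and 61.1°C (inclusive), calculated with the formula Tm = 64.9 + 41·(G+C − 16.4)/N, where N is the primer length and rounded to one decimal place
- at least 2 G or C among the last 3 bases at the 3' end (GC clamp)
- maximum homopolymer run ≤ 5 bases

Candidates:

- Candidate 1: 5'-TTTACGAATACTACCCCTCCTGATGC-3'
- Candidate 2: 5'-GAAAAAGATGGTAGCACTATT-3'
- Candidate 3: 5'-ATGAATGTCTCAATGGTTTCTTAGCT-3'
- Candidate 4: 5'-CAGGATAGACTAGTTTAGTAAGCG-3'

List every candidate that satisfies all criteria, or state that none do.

Candidate 1 and Candidate 4.

Candidate 1 (26 nt, A=6 T=8 G=3 C=9): GC 12/26 = 46.2% ✓; Tm = 64.9 + 41·(12 − 16.4)/26 = 58.0°C ✓; 3' end TGC has 2 G/C ✓; longest run = 4 ✓ — passes.
Candidate 2 (21 nt, A=9 T=5 G=5 C=2): GC 7/21 = 33.3%, outside 36.3–59.6% ✗; Tm = 64.9 + 41·(7 − 16.4)/21 = 46.5°C ✓; 3' end ATT has 0 G/C, need ≥2 ✗; longest run = 5 ✓ — fails.
Candidate 3 (26 nt, A=6 T=11 G=5 C=4): GC 9/26 = 34.6%, outside 36.3–59.6% ✗; Tm = 64.9 + 41·(9 − 16.4)/26 = 53.2°C ✓; 3' end GCT has 2 G/C ✓; longest run = 3 ✓ — fails.
Candidate 4 (24 nt, A=8 T=6 G=7 C=3): GC 10/24 = 41.7% ✓; Tm = 64.9 + 41·(10 − 16.4)/24 = 54.0°C ✓; 3' end GCG has 3 G/C ✓; longest run = 3 ✓ — passes.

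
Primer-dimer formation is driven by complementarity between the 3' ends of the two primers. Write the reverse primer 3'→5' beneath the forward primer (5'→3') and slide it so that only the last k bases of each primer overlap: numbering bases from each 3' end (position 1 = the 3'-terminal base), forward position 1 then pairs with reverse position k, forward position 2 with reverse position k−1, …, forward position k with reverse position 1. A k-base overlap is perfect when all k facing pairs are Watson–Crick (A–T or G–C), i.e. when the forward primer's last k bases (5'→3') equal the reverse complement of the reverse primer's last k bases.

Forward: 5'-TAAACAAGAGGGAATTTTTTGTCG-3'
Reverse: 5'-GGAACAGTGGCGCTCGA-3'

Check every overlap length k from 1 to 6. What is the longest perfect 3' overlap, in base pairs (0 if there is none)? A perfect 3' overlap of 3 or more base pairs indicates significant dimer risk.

Last 6 bases (5'→3') — forward …TTGTCG, reverse …GCTCGA.
Reverse complement of the reverse primer's last 6 bases: TCGAGC; its first k bases are the reverse complement of the reverse primer's last k bases, so a perfect k-base overlap needs the forward primer's last k bases to equal them.
Comparing (forward last k vs required): k=1: G vs T ✗; k=2: CG vs TC ✗; k=3: TCG vs TCG ✓; k=4: GTCG vs TCGA ✗; k=5: TGTCG vs TCGAG ✗; k=6: TTGTCG vs TCGAGC ✗.
Only k = 3 is perfect, so the longest perfect 3' overlap is 3.

Longest perfect overlap: 3 complementary base pairs; significant dimer risk (threshold 3).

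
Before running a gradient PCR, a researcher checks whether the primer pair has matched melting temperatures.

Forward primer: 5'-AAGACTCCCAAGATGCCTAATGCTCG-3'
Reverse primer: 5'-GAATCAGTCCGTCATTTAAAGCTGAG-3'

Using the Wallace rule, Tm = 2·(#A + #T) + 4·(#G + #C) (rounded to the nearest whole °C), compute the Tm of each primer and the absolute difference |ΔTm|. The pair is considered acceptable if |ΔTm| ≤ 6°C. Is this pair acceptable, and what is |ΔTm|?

Forward: A=8 T=5 G=5 C=8 → Tm = 2·13 + 4·13 = 78°C.
Reverse: A=8 T=7 G=6 C=5 → Tm = 2·15 + 4·11 = 74°C.
|ΔTm| = |78 − 74| = 4°C, ≤ 6°C.

|ΔTm| = 4°C; the pair is acceptable.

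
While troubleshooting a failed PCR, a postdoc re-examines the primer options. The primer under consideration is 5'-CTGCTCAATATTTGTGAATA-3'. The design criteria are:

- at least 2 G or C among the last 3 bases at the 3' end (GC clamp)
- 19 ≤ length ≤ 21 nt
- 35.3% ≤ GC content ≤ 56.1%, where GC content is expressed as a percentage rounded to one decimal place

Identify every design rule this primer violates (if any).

Fails: GC clamp, GC content.

Base counts: A=6, T=8, G=3, C=3 (length 20).
GC clamp: 3' end ATA has 0 G/C, need ≥2 ✗
length: length 20 ✓
GC content: GC 6/20 = 30.0%, outside 35.3–56.1% ✗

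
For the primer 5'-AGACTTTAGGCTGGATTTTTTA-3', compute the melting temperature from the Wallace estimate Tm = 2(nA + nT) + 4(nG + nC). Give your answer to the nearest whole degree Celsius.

Base counts: A=5, T=10, G=5, C=2 (length 22).
Tm = 2·(5+10) + 4·(5+2) = 2·15 + 4·7 = 30 + 28 = 58°C.

58°C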